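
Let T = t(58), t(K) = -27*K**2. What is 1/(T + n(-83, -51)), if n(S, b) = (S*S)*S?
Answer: -1/662615 ≈ -1.5092e-6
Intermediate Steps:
n(S, b) = S**3 (n(S, b) = S**2*S = S**3)
T = -90828 (T = -27*58**2 = -27*3364 = -90828)
1/(T + n(-83, -51)) = 1/(-90828 + (-83)**3) = 1/(-90828 - 571787) = 1/(-662615) = -1/662615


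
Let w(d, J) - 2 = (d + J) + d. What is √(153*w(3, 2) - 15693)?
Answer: I*√14163 ≈ 119.01*I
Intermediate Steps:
w(d, J) = 2 + J + 2*d (w(d, J) = 2 + ((d + J) + d) = 2 + ((J + d) + d) = 2 + (J + 2*d) = 2 + J + 2*d)
√(153*w(3, 2) - 15693) = √(153*(2 + 2 + 2*3) - 15693) = √(153*(2 + 2 + 6) - 15693) = √(153*10 - 15693) = √(1530 - 15693) = √(-14163) = I*√14163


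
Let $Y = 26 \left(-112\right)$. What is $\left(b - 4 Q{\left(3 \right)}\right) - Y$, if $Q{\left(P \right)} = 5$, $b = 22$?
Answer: $2914$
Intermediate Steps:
$Y = -2912$
$\left(b - 4 Q{\left(3 \right)}\right) - Y = \left(22 - 20\right) - -2912 = \left(22 - 20\right) + 2912 = 2 + 2912 = 2914$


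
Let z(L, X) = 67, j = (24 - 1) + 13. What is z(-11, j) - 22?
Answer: 45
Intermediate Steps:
j = 36 (j = 23 + 13 = 36)
z(-11, j) - 22 = 67 - 22 = 45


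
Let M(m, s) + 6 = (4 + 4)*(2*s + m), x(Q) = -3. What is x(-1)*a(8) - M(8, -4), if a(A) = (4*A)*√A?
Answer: 6 - 192*√2 ≈ -265.53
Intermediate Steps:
M(m, s) = -6 + 8*m + 16*s (M(m, s) = -6 + (4 + 4)*(2*s + m) = -6 + 8*(m + 2*s) = -6 + (8*m + 16*s) = -6 + 8*m + 16*s)
a(A) = 4*A^(3/2)
x(-1)*a(8) - M(8, -4) = -12*8^(3/2) - (-6 + 8*8 + 16*(-4)) = -12*16*√2 - (-6 + 64 - 64) = -192*√2 - 1*(-6) = -192*√2 + 6 = 6 - 192*√2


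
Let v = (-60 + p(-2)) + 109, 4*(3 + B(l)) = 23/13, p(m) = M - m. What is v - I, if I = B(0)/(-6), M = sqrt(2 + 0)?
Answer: 15779/312 + sqrt(2) ≈ 51.988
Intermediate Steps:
M = sqrt(2) ≈ 1.4142
p(m) = sqrt(2) - m
B(l) = -133/52 (B(l) = -3 + (23/13)/4 = -3 + (23*(1/13))/4 = -3 + (1/4)*(23/13) = -3 + 23/52 = -133/52)
v = 51 + sqrt(2) (v = (-60 + (sqrt(2) - 1*(-2))) + 109 = (-60 + (sqrt(2) + 2)) + 109 = (-60 + (2 + sqrt(2))) + 109 = (-58 + sqrt(2)) + 109 = 51 + sqrt(2) ≈ 52.414)
I = 133/312 (I = -133/52/(-6) = -133/52*(-1/6) = 133/312 ≈ 0.42628)
v - I = (51 + sqrt(2)) - 1*133/312 = (51 + sqrt(2)) - 133/312 = 15779/312 + sqrt(2)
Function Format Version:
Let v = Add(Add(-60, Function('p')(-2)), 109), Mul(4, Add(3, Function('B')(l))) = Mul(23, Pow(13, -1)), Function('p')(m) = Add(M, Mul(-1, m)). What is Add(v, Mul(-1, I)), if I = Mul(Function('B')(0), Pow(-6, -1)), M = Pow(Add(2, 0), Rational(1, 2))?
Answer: Add(Rational(15779, 312), Pow(2, Rational(1, 2))) ≈ 51.988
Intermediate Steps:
M = Pow(2, Rational(1, 2)) ≈ 1.4142
Function('p')(m) = Add(Pow(2, Rational(1, 2)), Mul(-1, m))
Function('B')(l) = Rational(-133, 52) (Function('B')(l) = Add(-3, Mul(Rational(1, 4), Mul(23, Pow(13, -1)))) = Add(-3, Mul(Rational(1, 4), Mul(23, Rational(1, 13)))) = Add(-3, Mul(Rational(1, 4), Rational(23, 13))) = Add(-3, Rational(23, 52)) = Rational(-133, 52))
v = Add(51, Pow(2, Rational(1, 2))) (v = Add(Add(-60, Add(Pow(2, Rational(1, 2)), Mul(-1, -2))), 109) = Add(Add(-60, Add(Pow(2, Rational(1, 2)), 2)), 109) = Add(Add(-60, Add(2, Pow(2, Rational(1, 2)))), 109) = Add(Add(-58, Pow(2, Rational(1, 2))), 109) = Add(51, Pow(2, Rational(1, 2))) ≈ 52.414)
I = Rational(133, 312) (I = Mul(Rational(-133, 52), Pow(-6, -1)) = Mul(Rational(-133, 52), Rational(-1, 6)) = Rational(133, 312) ≈ 0.42628)
Add(v, Mul(-1, I)) = Add(Add(51, Pow(2, Rational(1, 2))), Mul(-1, Rational(133, 312))) = Add(Add(51, Pow(2, Rational(1, 2))), Rational(-133, 312)) = Add(Rational(15779, 312), Pow(2, Rational(1, 2)))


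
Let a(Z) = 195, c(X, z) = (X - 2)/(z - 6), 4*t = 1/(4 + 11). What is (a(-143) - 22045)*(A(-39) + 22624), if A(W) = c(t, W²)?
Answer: -898699887197/1818 ≈ -4.9433e+8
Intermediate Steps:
t = 1/60 (t = 1/(4*(4 + 11)) = (¼)/15 = (¼)*(1/15) = 1/60 ≈ 0.016667)
c(X, z) = (-2 + X)/(-6 + z)
A(W) = -119/(60*(-6 + W²)) (A(W) = (-2 + 1/60)/(-6 + W²) = -119/60/(-6 + W²) = -119/(60*(-6 + W²)))
(a(-143) - 22045)*(A(-39) + 22624) = (195 - 22045)*(-119/(-360 + 60*(-39)²) + 22624) = -21850*(-119/(-360 + 60*1521) + 22624) = -21850*(-119/(-360 + 91260) + 22624) = -21850*(-119/90900 + 22624) = -21850*2056521481/90900 = -898699887197/1818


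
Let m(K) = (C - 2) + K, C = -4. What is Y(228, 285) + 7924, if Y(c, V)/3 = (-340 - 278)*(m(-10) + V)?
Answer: -490802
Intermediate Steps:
m(K) = -6 + K (m(K) = (-4 - 2) + K = -6 + K)
Y(c, V) = 29664 - 1854*V (Y(c, V) = 3*((-340 - 278)*((-6 - 10) + V)) = 3*(-618*(-16 + V)) = 3*(9888 - 618*V) = 29664 - 1854*V)
Y(228, 285) + 7924 = (29664 - 1854*285) + 7924 = (29664 - 528390) + 7924 = -498726 + 7924 = -490802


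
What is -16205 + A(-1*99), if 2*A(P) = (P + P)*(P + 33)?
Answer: -9671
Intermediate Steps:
A(P) = P*(33 + P) (A(P) = ((P + P)*(P + 33))/2 = ((2*P)*(33 + P))/2 = (2*P*(33 + P))/2 = P*(33 + P))
-16205 + A(-1*99) = -16205 + (-1*99)*(33 - 1*99) = -16205 - 99*(33 - 99) = -16205 - 99*(-66) = -16205 + 6534 = -9671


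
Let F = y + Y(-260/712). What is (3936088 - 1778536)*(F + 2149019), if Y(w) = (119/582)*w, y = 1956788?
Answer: 76475360947115652/8633 ≈ 8.8585e+12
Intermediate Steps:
Y(w) = 119*w/582 (Y(w) = (119*(1/582))*w = 119*w/582)
F = 202715401913/103596 (F = 1956788 + 119*(-260/712)/582 = 1956788 + 119*(-260*1/712)/582 = 1956788 + (119/582)*(-65/178) = 1956788 - 7735/103596 = 202715401913/103596 ≈ 1.9568e+6)
(3936088 - 1778536)*(F + 2149019) = (3936088 - 1778536)*(202715401913/103596 + 2149019) = 2157552*(425345174237/103596) = 76475360947115652/8633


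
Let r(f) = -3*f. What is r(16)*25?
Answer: -1200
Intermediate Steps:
r(16)*25 = -3*16*25 = -48*25 = -1200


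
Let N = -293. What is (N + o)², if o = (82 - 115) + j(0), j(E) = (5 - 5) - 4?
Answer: 108900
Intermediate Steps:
j(E) = -4 (j(E) = 0 - 4 = -4)
o = -37 (o = (82 - 115) - 4 = -33 - 4 = -37)
(N + o)² = (-293 - 37)² = (-330)² = 108900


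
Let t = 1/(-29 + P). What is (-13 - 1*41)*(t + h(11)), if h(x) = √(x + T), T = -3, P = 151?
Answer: -27/61 - 108*√2 ≈ -153.18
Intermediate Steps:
t = 1/122 (t = 1/(-29 + 151) = 1/122 ≈ 0.0081967)
h(x) = √(-3 + x) (h(x) = √(x - 3) = √(-3 + x))
(-13 - 1*41)*(t + h(11)) = (-13 - 1*41)*(1/122 + √(-3 + 11)) = (-13 - 41)*(1/122 + √8) = -54*(1/122 + 2*√2) = -27/61 - 108*√2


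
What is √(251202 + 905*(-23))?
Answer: √230387 ≈ 479.99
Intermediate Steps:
√(251202 + 905*(-23)) = √(251202 - 20815) = √230387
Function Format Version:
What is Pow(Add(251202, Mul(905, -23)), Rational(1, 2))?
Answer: Pow(230387, Rational(1, 2)) ≈ 479.99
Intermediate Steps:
Pow(Add(251202, Mul(905, -23)), Rational(1, 2)) = Pow(Add(251202, -20815), Rational(1, 2)) = Pow(230387, Rational(1, 2))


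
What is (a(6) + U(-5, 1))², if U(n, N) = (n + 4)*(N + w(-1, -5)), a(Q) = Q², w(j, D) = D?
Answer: 1600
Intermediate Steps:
U(n, N) = (-5 + N)*(4 + n) (U(n, N) = (n + 4)*(N - 5) = (4 + n)*(-5 + N) = (-5 + N)*(4 + n))
(a(6) + U(-5, 1))² = (6² + (-20 - 5*(-5) + 4*1 + 1*(-5)))² = (36 + (-20 + 25 + 4 - 5))² = (36 + 4)² = 40² = 1600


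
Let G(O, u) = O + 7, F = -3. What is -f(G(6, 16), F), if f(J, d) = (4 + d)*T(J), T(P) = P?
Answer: -13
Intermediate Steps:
G(O, u) = 7 + O
f(J, d) = J*(4 + d) (f(J, d) = (4 + d)*J = J*(4 + d))
-f(G(6, 16), F) = -(7 + 6)*(4 - 3) = -13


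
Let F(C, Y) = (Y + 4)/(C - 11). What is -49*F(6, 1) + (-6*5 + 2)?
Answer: 21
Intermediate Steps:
F(C, Y) = (4 + Y)/(-11 + C)
-49*F(6, 1) + (-6*5 + 2) = -49*(4 + 1)/(-11 + 6) + (-6*5 + 2) = -49*5/(-5) + (-30 + 2) = -(-49)*5/5 - 28 = -49*(-1) - 28 = 49 - 28 = 21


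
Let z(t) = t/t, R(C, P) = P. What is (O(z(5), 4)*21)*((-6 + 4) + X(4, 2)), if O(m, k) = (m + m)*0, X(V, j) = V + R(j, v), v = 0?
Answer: 0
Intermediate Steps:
z(t) = 1
X(V, j) = V (X(V, j) = V + 0 = V)
O(m, k) = 0 (O(m, k) = (2*m)*0 = 0)
(O(z(5), 4)*21)*((-6 + 4) + X(4, 2)) = (0*21)*((-6 + 4) + 4) = 0*(-2 + 4) = 0*2 = 0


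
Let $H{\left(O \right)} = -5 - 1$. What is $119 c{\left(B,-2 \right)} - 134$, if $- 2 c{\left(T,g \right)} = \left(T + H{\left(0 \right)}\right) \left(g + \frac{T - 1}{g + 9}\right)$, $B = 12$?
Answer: $19$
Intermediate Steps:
$H{\left(O \right)} = -6$ ($H{\left(O \right)} = -5 - 1 = -6$)
$c{\left(T,g \right)} = - \frac{\left(-6 + T\right) \left(g + \frac{-1 + T}{9 + g}\right)}{2}$ ($c{\left(T,g \right)} = - \frac{\left(T - 6\right) \left(g + \frac{T - 1}{g + 9}\right)}{2} = - \frac{\left(-6 + T\right) \left(g + \frac{-1 + T}{9 + g}\right)}{2}$)
$119 c{\left(B,-2 \right)} - 134 = 119 \frac{-6 - 12^{2} + 6 \left(-2\right)^{2} + 7 \cdot 12 + 54 \left(-2\right) - 12 \left(-2\right)^{2} - 108 \left(-2\right)}{2 \left(9 - 2\right)} - 134 = 119 \frac{-6 - 144 + 6 \cdot 4 + 84 - 108 - 12 \cdot 4 + 216}{2 \cdot 7} - 134 = 119 \cdot \frac{1}{2} \cdot \frac{1}{7} \left(-6 - 144 + 24 + 84 - 108 - 48 + 216\right) - 134 = 119 \cdot \frac{1}{2} \cdot \frac{1}{7} \cdot 18 - 134 = 119 \cdot \frac{9}{7} - 134 = 153 - 134 = 19$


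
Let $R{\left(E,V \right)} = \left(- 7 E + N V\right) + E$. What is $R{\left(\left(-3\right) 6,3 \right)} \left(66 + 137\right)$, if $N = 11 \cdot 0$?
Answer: $21924$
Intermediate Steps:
$N = 0$
$R{\left(E,V \right)} = - 6 E$ ($R{\left(E,V \right)} = \left(- 7 E + 0 V\right) + E = \left(- 7 E + 0\right) + E = - 7 E + E = - 6 E$)
$R{\left(\left(-3\right) 6,3 \right)} \left(66 + 137\right) = - 6 \left(\left(-3\right) 6\right) \left(66 + 137\right) = \left(-6\right) \left(-18\right) 203 = 108 \cdot 203 = 21924$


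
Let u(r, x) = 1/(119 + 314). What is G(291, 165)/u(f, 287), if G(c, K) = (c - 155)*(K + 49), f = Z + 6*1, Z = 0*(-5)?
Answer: 12602032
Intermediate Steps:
Z = 0
f = 6 (f = 0 + 6*1 = 0 + 6 = 6)
G(c, K) = (-155 + c)*(49 + K)
u(r, x) = 1/433
G(291, 165)/u(f, 287) = (-7595 - 155*165 + 49*291 + 165*291)/(1/433) = (-7595 - 25575 + 14259 + 48015)*433 = 29104*433 = 12602032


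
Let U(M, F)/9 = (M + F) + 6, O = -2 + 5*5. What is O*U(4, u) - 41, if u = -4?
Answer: 1201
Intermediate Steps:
O = 23 (O = -2 + 25 = 23)
U(M, F) = 54 + 9*F + 9*M (U(M, F) = 9*((M + F) + 6) = 9*((F + M) + 6) = 9*(6 + F + M) = 54 + 9*F + 9*M)
O*U(4, u) - 41 = 23*(54 + 9*(-4) + 9*4) - 41 = 23*(54 - 36 + 36) - 41 = 23*54 - 41 = 1242 - 41 = 1201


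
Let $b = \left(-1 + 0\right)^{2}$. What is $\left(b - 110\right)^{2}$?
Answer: $11881$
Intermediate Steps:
$b = 1$ ($b = \left(-1\right)^{2} = 1$)
$\left(b - 110\right)^{2} = \left(1 - 110\right)^{2} = \left(-109\right)^{2} = 11881$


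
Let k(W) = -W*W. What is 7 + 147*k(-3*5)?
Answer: -33068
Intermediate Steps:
k(W) = -W²
7 + 147*k(-3*5) = 7 + 147*(-(-3*5)²) = 7 + 147*(-1*(-15)²) = 7 + 147*(-1*225) = 7 + 147*(-225) = 7 - 33075 = -33068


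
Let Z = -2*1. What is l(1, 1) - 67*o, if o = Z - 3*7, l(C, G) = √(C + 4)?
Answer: 1541 + √5 ≈ 1543.2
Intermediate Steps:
l(C, G) = √(4 + C)
Z = -2
o = -23 (o = -2 - 3*7 = -2 - 21 = -23)
l(1, 1) - 67*o = √(4 + 1) - 67*(-23) = √5 + 1541 = 1541 + √5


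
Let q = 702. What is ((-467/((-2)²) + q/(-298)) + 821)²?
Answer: 174999152241/355216 ≈ 4.9266e+5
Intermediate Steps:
((-467/((-2)²) + q/(-298)) + 821)² = ((-467/((-2)²) + 702/(-298)) + 821)² = ((-467/4 + 702*(-1/298)) + 821)² = ((-467*¼ - 351/149) + 821)² = ((-467/4 - 351/149) + 821)² = (-70987/596 + 821)² = (418329/596)² = 174999152241/355216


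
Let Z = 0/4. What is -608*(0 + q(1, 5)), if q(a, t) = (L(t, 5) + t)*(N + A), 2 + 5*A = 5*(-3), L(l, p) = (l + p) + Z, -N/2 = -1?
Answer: 12768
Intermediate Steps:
Z = 0 (Z = 0*(¼) = 0)
N = 2 (N = -2*(-1) = 2)
L(l, p) = l + p (L(l, p) = (l + p) + 0 = l + p)
A = -17/5 (A = -⅖ + (5*(-3))/5 = -⅖ + (⅕)*(-15) = -⅖ - 3 = -17/5 ≈ -3.4000)
q(a, t) = -7 - 14*t/5 (q(a, t) = ((t + 5) + t)*(2 - 17/5) = ((5 + t) + t)*(-7/5) = (5 + 2*t)*(-7/5) = -7 - 14*t/5)
-608*(0 + q(1, 5)) = -608*(0 + (-7 - 14/5*5)) = -608*(0 + (-7 - 14)) = -608*(0 - 21) = -608*(-21) = 12768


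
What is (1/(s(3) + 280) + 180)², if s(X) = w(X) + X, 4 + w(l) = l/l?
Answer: 2540260801/78400 ≈ 32401.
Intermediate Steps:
w(l) = -3 (w(l) = -4 + l/l = -4 + 1 = -3)
s(X) = -3 + X
(1/(s(3) + 280) + 180)² = (1/((-3 + 3) + 280) + 180)² = (1/(0 + 280) + 180)² = (1/280 + 180)² = (50401/280)² = 2540260801/78400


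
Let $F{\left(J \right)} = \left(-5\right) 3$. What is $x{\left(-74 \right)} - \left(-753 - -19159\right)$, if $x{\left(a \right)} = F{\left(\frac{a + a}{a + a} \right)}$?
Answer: $-18421$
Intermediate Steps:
$F{\left(J \right)} = -15$
$x{\left(a \right)} = -15$
$x{\left(-74 \right)} - \left(-753 - -19159\right) = -15 - \left(-753 - -19159\right) = -15 - \left(-753 + 19159\right) = -15 - 18406 = -18421$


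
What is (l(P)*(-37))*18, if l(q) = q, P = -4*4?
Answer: 10656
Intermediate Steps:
P = -16
(l(P)*(-37))*18 = -16*(-37)*18 = 592*18 = 10656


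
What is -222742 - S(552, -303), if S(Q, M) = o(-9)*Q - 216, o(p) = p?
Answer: -217558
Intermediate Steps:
S(Q, M) = -216 - 9*Q (S(Q, M) = -9*Q - 216 = -216 - 9*Q)
-222742 - S(552, -303) = -222742 - (-216 - 9*552) = -222742 - (-216 - 4968) = -222742 - 1*(-5184) = -222742 + 5184 = -217558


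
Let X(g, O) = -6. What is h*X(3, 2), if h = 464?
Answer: -2784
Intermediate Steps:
h*X(3, 2) = 464*(-6) = -2784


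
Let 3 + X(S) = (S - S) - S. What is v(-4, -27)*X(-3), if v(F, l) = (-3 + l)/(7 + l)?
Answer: 0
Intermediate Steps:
v(F, l) = (-3 + l)/(7 + l)
X(S) = -3 - S (X(S) = -3 + ((S - S) - S) = -3 + (0 - S) = -3 - S)
v(-4, -27)*X(-3) = ((-3 - 27)/(7 - 27))*(-3 - 1*(-3)) = (-30/(-20))*(-3 + 3) = -1/20*(-30)*0 = (3/2)*0 = 0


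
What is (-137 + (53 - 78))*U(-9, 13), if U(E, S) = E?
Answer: 1458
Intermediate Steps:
(-137 + (53 - 78))*U(-9, 13) = (-137 + (53 - 78))*(-9) = (-137 - 25)*(-9) = -162*(-9) = 1458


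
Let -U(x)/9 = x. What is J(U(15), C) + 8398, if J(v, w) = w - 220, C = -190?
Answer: 7988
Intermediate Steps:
U(x) = -9*x
J(v, w) = -220 + w
J(U(15), C) + 8398 = (-220 - 190) + 8398 = -410 + 8398 = 7988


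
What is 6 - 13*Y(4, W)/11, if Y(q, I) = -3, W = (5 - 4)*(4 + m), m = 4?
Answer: 105/11 ≈ 9.5455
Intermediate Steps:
W = 8 (W = (5 - 4)*(4 + 4) = 1*8 = 8)
6 - 13*Y(4, W)/11 = 6 - (-39)/11 = 6 - 13*(-3/11) = 6 + 39/11 = 105/11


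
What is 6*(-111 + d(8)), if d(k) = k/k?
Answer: -660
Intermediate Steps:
d(k) = 1
6*(-111 + d(8)) = 6*(-111 + 1) = 6*(-110) = -660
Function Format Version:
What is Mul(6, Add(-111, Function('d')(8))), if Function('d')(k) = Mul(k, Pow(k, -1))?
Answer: -660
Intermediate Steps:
Function('d')(k) = 1
Mul(6, Add(-111, Function('d')(8))) = Mul(6, Add(-111, 1)) = Mul(6, -110) = -660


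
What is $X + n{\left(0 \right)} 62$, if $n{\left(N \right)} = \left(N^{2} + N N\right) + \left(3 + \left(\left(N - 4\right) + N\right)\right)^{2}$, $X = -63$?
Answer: $-1$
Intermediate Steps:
$n{\left(N \right)} = \left(-1 + 2 N\right)^{2} + 2 N^{2}$ ($n{\left(N \right)} = \left(N^{2} + N^{2}\right) + \left(3 + \left(\left(-4 + N\right) + N\right)\right)^{2} = 2 N^{2} + \left(3 + \left(-4 + 2 N\right)\right)^{2} = 2 N^{2} + \left(-1 + 2 N\right)^{2} = \left(-1 + 2 N\right)^{2} + 2 N^{2}$)
$X + n{\left(0 \right)} 62 = -63 + \left(1 - 0 + 6 \cdot 0^{2}\right) 62 = -63 + \left(1 + 0 + 6 \cdot 0\right) 62 = -63 + \left(1 + 0 + 0\right) 62 = -63 + 1 \cdot 62 = -63 + 62 = -1$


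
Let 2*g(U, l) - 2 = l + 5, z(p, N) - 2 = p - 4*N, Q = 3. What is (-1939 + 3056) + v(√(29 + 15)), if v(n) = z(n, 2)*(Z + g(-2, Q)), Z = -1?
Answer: 1093 + 8*√11 ≈ 1119.5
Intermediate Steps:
z(p, N) = 2 + p - 4*N (z(p, N) = 2 + (p - 4*N) = 2 + p - 4*N)
g(U, l) = 7/2 + l/2 (g(U, l) = 1 + (l + 5)/2 = 1 + (5 + l)/2 = 1 + (5/2 + l/2) = 7/2 + l/2)
v(n) = -24 + 4*n (v(n) = (2 + n - 4*2)*(-1 + (7/2 + (½)*3)) = (2 + n - 8)*(-1 + (7/2 + 3/2)) = (-6 + n)*(-1 + 5) = (-6 + n)*4 = -24 + 4*n)
(-1939 + 3056) + v(√(29 + 15)) = (-1939 + 3056) + (-24 + 4*√(29 + 15)) = 1117 + (-24 + 4*√44) = 1117 + (-24 + 4*(2*√11)) = 1117 + (-24 + 8*√11) = 1093 + 8*√11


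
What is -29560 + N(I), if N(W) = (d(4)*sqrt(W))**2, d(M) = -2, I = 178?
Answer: -28848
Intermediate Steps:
N(W) = 4*W (N(W) = (-2*sqrt(W))**2 = 4*W)
-29560 + N(I) = -29560 + 4*178 = -29560 + 712 = -28848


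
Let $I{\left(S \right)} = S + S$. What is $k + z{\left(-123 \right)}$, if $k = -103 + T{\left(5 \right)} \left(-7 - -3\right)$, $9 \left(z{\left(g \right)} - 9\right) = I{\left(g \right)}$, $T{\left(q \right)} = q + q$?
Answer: $- \frac{484}{3} \approx -161.33$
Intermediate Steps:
$I{\left(S \right)} = 2 S$
$T{\left(q \right)} = 2 q$
$z{\left(g \right)} = 9 + \frac{2 g}{9}$
$k = -143$ ($k = -103 + 2 \cdot 5 \left(-7 - -3\right) = -103 + 10 \left(-7 + 3\right) = -103 + 10 \left(-4\right) = -103 - 40 = -143$)
$k + z{\left(-123 \right)} = -143 + \left(9 + \frac{2}{9} \left(-123\right)\right) = -143 + \left(9 - \frac{82}{3}\right) = -143 - \frac{55}{3} = - \frac{484}{3}$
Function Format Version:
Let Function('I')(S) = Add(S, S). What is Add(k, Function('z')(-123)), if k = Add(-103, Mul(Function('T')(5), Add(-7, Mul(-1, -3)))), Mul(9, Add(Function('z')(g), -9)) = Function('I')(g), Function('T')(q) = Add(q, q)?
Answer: Rational(-484, 3) ≈ -161.33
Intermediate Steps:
Function('I')(S) = Mul(2, S)
Function('T')(q) = Mul(2, q)
Function('z')(g) = Add(9, Mul(Rational(2, 9), g)) (Function('z')(g) = Add(9, Mul(Rational(1, 9), Mul(2, g))) = Add(9, Mul(Rational(2, 9), g)))
k = -143 (k = Add(-103, Mul(Mul(2, 5), Add(-7, Mul(-1, -3)))) = Add(-103, Mul(10, Add(-7, 3))) = Add(-103, Mul(10, -4)) = Add(-103, -40) = -143)
Add(k, Function('z')(-123)) = Add(-143, Add(9, Mul(Rational(2, 9), -123))) = Add(-143, Add(9, Rational(-82, 3))) = Add(-143, Rational(-55, 3)) = Rational(-484, 3)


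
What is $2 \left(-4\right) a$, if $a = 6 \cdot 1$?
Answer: $-48$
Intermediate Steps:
$a = 6$
$2 \left(-4\right) a = 2 \left(-4\right) 6 = \left(-8\right) 6 = -48$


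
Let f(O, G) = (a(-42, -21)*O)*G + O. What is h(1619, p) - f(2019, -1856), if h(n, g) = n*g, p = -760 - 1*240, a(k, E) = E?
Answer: -80313563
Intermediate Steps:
p = -1000 (p = -760 - 240 = -1000)
f(O, G) = O - 21*G*O (f(O, G) = (-21*O)*G + O = -21*G*O + O = O - 21*G*O)
h(n, g) = g*n
h(1619, p) - f(2019, -1856) = -1000*1619 - 2019*(1 - 21*(-1856)) = -1619000 - 2019*(1 + 38976) = -1619000 - 2019*38977 = -1619000 - 1*78694563 = -1619000 - 78694563 = -80313563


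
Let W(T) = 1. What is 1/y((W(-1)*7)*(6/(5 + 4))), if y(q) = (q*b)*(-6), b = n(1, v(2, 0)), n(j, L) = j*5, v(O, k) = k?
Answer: -1/140 ≈ -0.0071429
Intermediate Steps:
n(j, L) = 5*j
b = 5 (b = 5*1 = 5)
y(q) = -30*q (y(q) = (q*5)*(-6) = (5*q)*(-6) = -30*q)
1/y((W(-1)*7)*(6/(5 + 4))) = 1/(-30*1*7*6/(5 + 4)) = 1/(-210*6/9) = 1/(-210*6*(1/9)) = 1/(-210*2/3) = 1/(-30*14/3) = 1/(-140) = -1/140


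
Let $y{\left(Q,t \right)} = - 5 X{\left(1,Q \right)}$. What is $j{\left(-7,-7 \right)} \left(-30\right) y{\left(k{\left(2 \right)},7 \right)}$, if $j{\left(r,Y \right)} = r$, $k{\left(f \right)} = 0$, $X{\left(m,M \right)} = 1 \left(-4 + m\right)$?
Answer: $3150$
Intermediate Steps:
$X{\left(m,M \right)} = -4 + m$
$y{\left(Q,t \right)} = 15$ ($y{\left(Q,t \right)} = - 5 \left(-4 + 1\right) = \left(-5\right) \left(-3\right) = 15$)
$j{\left(-7,-7 \right)} \left(-30\right) y{\left(k{\left(2 \right)},7 \right)} = \left(-7\right) \left(-30\right) 15 = 210 \cdot 15 = 3150$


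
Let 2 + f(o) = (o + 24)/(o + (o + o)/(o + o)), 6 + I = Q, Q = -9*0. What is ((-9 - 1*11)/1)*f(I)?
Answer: 112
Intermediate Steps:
Q = 0
I = -6 (I = -6 + 0 = -6)
f(o) = -2 + (24 + o)/(1 + o) (f(o) = -2 + (o + 24)/(o + (o + o)/(o + o)) = -2 + (24 + o)/(o + (2*o)/((2*o))) = -2 + (24 + o)/(o + (2*o)*(1/(2*o))) = -2 + (24 + o)/(o + 1) = -2 + (24 + o)/(1 + o))
((-9 - 1*11)/1)*f(I) = ((-9 - 1*11)/1)*((22 - 1*(-6))/(1 - 6)) = ((-9 - 11)*1)*((22 + 6)/(-5)) = (-20*1)*(-⅕*28) = -20*(-28/5) = 112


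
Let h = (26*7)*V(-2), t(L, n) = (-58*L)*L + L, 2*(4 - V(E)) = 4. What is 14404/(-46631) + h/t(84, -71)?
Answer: -16237835/52416831 ≈ -0.30978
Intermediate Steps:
V(E) = 2 (V(E) = 4 - ½*4 = 4 - 2 = 2)
t(L, n) = L - 58*L² (t(L, n) = -58*L² + L = L - 58*L²)
h = 364 (h = (26*7)*2 = 182*2 = 364)
14404/(-46631) + h/t(84, -71) = 14404/(-46631) + 364/((84*(1 - 58*84))) = 14404*(-1/46631) + 364/((84*(1 - 4872))) = -1108/3587 + 364/((84*(-4871))) = -1108/3587 + 364/(-409164) = -1108/3587 + 364*(-1/409164) = -1108/3587 - 13/14613 = -16237835/52416831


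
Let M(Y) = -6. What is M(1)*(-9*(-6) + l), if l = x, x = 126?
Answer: -1080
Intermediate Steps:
l = 126
M(1)*(-9*(-6) + l) = -6*(-9*(-6) + 126) = -6*(54 + 126) = -6*180 = -1080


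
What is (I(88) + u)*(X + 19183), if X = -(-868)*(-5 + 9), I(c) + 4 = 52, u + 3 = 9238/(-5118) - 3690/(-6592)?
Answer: 8360782689205/8434464 ≈ 9.9126e+5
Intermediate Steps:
u = -35806261/8434464 (u = -3 + (9238/(-5118) - 3690/(-6592)) = -3 + (9238*(-1/5118) - 3690*(-1/6592)) = -3 + (-4619/2559 + 1845/3296) = -3 - 10502869/8434464 = -35806261/8434464 ≈ -4.2452)
I(c) = 48 (I(c) = -4 + 52 = 48)
X = 3472 (X = -(-868)*4 = -124*(-28) = 3472)
(I(88) + u)*(X + 19183) = (48 - 35806261/8434464)*(3472 + 19183) = (369048011/8434464)*22655 = 8360782689205/8434464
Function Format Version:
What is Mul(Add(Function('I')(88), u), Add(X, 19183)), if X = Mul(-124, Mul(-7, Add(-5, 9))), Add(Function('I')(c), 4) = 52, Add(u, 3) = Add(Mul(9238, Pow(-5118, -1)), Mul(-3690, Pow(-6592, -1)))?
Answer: Rational(8360782689205, 8434464) ≈ 9.9126e+5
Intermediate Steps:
u = Rational(-35806261, 8434464) (u = Add(-3, Add(Mul(9238, Pow(-5118, -1)), Mul(-3690, Pow(-6592, -1)))) = Add(-3, Add(Mul(9238, Rational(-1, 5118)), Mul(-3690, Rational(-1, 6592)))) = Add(-3, Add(Rational(-4619, 2559), Rational(1845, 3296))) = Add(-3, Rational(-10502869, 8434464)) = Rational(-35806261, 8434464) ≈ -4.2452)
Function('I')(c) = 48 (Function('I')(c) = Add(-4, 52) = 48)
X = 3472 (X = Mul(-124, Mul(-7, 4)) = Mul(-124, -28) = 3472)
Mul(Add(Function('I')(88), u), Add(X, 19183)) = Mul(Add(48, Rational(-35806261, 8434464)), Add(3472, 19183)) = Mul(Rational(369048011, 8434464), 22655) = Rational(8360782689205, 8434464)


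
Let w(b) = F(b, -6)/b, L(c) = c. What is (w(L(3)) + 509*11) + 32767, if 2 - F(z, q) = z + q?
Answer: 115103/3 ≈ 38368.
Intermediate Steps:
F(z, q) = 2 - q - z (F(z, q) = 2 - (z + q) = 2 - (q + z) = 2 + (-q - z) = 2 - q - z)
w(b) = (8 - b)/b (w(b) = (2 - 1*(-6) - b)/b = (2 + 6 - b)/b = (8 - b)/b)
(w(L(3)) + 509*11) + 32767 = ((8 - 1*3)/3 + 509*11) + 32767 = ((8 - 3)/3 + 5599) + 32767 = ((⅓)*5 + 5599) + 32767 = (5/3 + 5599) + 32767 = 16802/3 + 32767 = 115103/3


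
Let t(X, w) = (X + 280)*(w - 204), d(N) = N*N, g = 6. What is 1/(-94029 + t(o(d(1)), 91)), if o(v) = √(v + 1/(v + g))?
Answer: -879683/110548780775 + 226*√14/110548780775 ≈ -7.9498e-6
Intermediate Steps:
d(N) = N²
o(v) = √(v + 1/(6 + v)) (o(v) = √(v + 1/(v + 6)) = √(v + 1/(6 + v)))
t(X, w) = (-204 + w)*(280 + X) (t(X, w) = (280 + X)*(-204 + w) = (-204 + w)*(280 + X))
1/(-94029 + t(o(d(1)), 91)) = 1/(-94029 + (-57120 - 204*√(1 + 1²*(6 + 1²))/√(6 + 1²) + 280*91 + √((1 + 1²*(6 + 1²))/(6 + 1²))*91)) = 1/(-94029 + (-57120 - 204*√(1 + 1*(6 + 1))/√(6 + 1) + 25480 + √((1 + 1*(6 + 1))/(6 + 1))*91)) = 1/(-94029 + (-57120 - 204*√7*√(1 + 1*7)/7 + 25480 + √((1 + 1*7)/7)*91)) = 1/(-94029 + (-57120 - 204*√7*√(1 + 7)/7 + 25480 + √((1 + 7)/7)*91)) = 1/(-94029 + (-57120 - 204*2*√14/7 + 25480 + √((⅐)*8)*91)) = 1/(-94029 + (-57120 - 408*√14/7 + 25480 + √(8/7)*91)) = 1/(-94029 + (-57120 - 408*√14/7 + 25480 + (2*√14/7)*91)) = 1/(-94029 + (-57120 - 408*√14/7 + 25480 + 26*√14)) = 1/(-94029 + (-31640 - 226*√14/7)) = 1/(-125669 - 226*√14/7)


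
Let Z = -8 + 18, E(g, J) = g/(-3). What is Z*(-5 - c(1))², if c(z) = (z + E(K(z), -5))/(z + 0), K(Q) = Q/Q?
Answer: 2890/9 ≈ 321.11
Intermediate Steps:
K(Q) = 1
E(g, J) = -g/3 (E(g, J) = g*(-⅓) = -g/3)
c(z) = (-⅓ + z)/z (c(z) = (z - ⅓*1)/(z + 0) = (z - ⅓)/z = (-⅓ + z)/z)
Z = 10
Z*(-5 - c(1))² = 10*(-5 - (-⅓ + 1)/1)² = 10*(-5 - 2/3)² = 10*(-5 - 1*⅔)² = 10*(-5 - ⅔)² = 10*(-17/3)² = 10*(289/9) = 2890/9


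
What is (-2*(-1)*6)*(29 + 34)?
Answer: 756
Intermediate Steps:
(-2*(-1)*6)*(29 + 34) = (2*6)*63 = 12*63 = 756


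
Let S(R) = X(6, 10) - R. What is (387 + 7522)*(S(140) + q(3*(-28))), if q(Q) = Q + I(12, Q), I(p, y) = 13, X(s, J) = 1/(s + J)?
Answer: -26692875/16 ≈ -1.6683e+6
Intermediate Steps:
X(s, J) = 1/(J + s)
S(R) = 1/16 - R (S(R) = 1/(10 + 6) - R = 1/16 - R)
q(Q) = 13 + Q (q(Q) = Q + 13 = 13 + Q)
(387 + 7522)*(S(140) + q(3*(-28))) = (387 + 7522)*((1/16 - 1*140) + (13 + 3*(-28))) = 7909*((1/16 - 140) + (13 - 84)) = 7909*(-2239/16 - 71) = 7909*(-3375/16) = -26692875/16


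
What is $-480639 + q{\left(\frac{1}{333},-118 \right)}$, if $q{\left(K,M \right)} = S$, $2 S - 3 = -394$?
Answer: $- \frac{961669}{2} \approx -4.8083 \cdot 10^{5}$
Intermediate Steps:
$S = - \frac{391}{2}$ ($S = \frac{3}{2} + \frac{1}{2} \left(-394\right) = \frac{3}{2} - 197 = - \frac{391}{2} \approx -195.5$)
$q{\left(K,M \right)} = - \frac{391}{2}$
$-480639 + q{\left(\frac{1}{333},-118 \right)} = -480639 - \frac{391}{2} = - \frac{961669}{2}$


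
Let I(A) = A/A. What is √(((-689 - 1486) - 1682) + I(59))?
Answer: 4*I*√241 ≈ 62.097*I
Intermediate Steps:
I(A) = 1
√(((-689 - 1486) - 1682) + I(59)) = √(((-689 - 1486) - 1682) + 1) = √((-2175 - 1682) + 1) = √(-3857 + 1) = √(-3856) = 4*I*√241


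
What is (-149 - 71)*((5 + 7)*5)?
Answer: -13200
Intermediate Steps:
(-149 - 71)*((5 + 7)*5) = -2640*5 = -220*60 = -13200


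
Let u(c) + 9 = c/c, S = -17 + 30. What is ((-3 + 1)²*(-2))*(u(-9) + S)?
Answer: -40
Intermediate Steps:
S = 13
u(c) = -8 (u(c) = -9 + c/c = -9 + 1 = -8)
((-3 + 1)²*(-2))*(u(-9) + S) = ((-3 + 1)²*(-2))*(-8 + 13) = ((-2)²*(-2))*5 = (4*(-2))*5 = -8*5 = -40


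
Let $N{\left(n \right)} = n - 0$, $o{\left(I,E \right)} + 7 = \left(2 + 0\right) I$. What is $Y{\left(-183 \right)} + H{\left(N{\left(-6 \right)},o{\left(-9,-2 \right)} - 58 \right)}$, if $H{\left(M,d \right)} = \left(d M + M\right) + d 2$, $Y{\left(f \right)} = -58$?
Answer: $268$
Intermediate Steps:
$o{\left(I,E \right)} = -7 + 2 I$ ($o{\left(I,E \right)} = -7 + \left(2 + 0\right) I = -7 + 2 I$)
$N{\left(n \right)} = n$ ($N{\left(n \right)} = n + 0 = n$)
$H{\left(M,d \right)} = M + 2 d + M d$ ($H{\left(M,d \right)} = \left(M d + M\right) + 2 d = \left(M + M d\right) + 2 d = M + 2 d + M d$)
$Y{\left(-183 \right)} + H{\left(N{\left(-6 \right)},o{\left(-9,-2 \right)} - 58 \right)} = -58 - \left(6 + 4 \left(\left(-7 + 2 \left(-9\right)\right) - 58\right)\right) = -58 - \left(6 + 4 \left(\left(-7 - 18\right) - 58\right)\right) = -58 - \left(6 + 4 \left(-25 - 58\right)\right) = -58 - -326 = -58 + 326 = 268$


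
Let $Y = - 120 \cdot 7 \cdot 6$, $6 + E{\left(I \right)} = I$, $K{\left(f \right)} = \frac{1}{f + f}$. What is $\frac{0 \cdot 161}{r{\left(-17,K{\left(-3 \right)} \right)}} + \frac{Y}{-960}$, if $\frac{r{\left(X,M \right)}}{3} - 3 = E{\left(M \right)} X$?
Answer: $\frac{21}{4} \approx 5.25$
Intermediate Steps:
$K{\left(f \right)} = \frac{1}{2 f}$
$E{\left(I \right)} = -6 + I$
$r{\left(X,M \right)} = 9 + 3 X \left(-6 + M\right)$ ($r{\left(X,M \right)} = 9 + 3 \left(-6 + M\right) X = 9 + 3 X \left(-6 + M\right)$)
$Y = -5040$ ($Y = \left(-120\right) 42 = -5040$)
$\frac{0 \cdot 161}{r{\left(-17,K{\left(-3 \right)} \right)}} + \frac{Y}{-960} = \frac{0 \cdot 161}{9 + 3 \left(-17\right) \left(-6 + \frac{1}{2 \left(-3\right)}\right)} - \frac{5040}{-960} = \frac{0}{9 + 3 \left(-17\right) \left(-6 + \frac{1}{2} \left(- \frac{1}{3}\right)\right)} - - \frac{21}{4} = \frac{0}{9 + 3 \left(-17\right) \left(-6 - \frac{1}{6}\right)} + \frac{21}{4} = \frac{0}{9 + 3 \left(-17\right) \left(- \frac{37}{6}\right)} + \frac{21}{4} = \frac{0}{9 + \frac{629}{2}} + \frac{21}{4} = \frac{0}{\frac{647}{2}} + \frac{21}{4} = 0 \cdot \frac{2}{647} + \frac{21}{4} = 0 + \frac{21}{4} = \frac{21}{4}$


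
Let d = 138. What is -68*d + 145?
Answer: -9239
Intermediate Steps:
-68*d + 145 = -68*138 + 145 = -9384 + 145 = -9239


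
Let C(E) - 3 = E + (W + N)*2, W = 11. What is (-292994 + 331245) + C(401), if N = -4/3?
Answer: 116023/3 ≈ 38674.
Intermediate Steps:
N = -4/3 (N = -4*⅓ = -4/3 ≈ -1.3333)
C(E) = 67/3 + E (C(E) = 3 + (E + (11 - 4/3)*2) = 3 + (E + (29/3)*2) = 3 + (E + 58/3) = 3 + (58/3 + E) = 67/3 + E)
(-292994 + 331245) + C(401) = (-292994 + 331245) + (67/3 + 401) = 38251 + 1270/3 = 116023/3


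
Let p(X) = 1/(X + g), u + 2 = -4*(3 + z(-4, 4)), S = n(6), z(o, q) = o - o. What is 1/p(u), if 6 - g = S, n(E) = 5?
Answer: -13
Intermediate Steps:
z(o, q) = 0
S = 5
g = 1 (g = 6 - 1*5 = 6 - 5 = 1)
u = -14 (u = -2 - 4*(3 + 0) = -2 - 4*3 = -2 - 12 = -14)
p(X) = 1/(1 + X) (p(X) = 1/(X + 1) = 1/(1 + X))
1/p(u) = 1/(1/(1 - 14)) = 1/(1/(-13)) = 1/(-1/13) = -13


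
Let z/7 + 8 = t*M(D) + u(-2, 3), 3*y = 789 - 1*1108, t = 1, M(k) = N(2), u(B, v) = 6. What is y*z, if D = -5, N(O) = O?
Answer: 0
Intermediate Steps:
M(k) = 2
y = -319/3 (y = (789 - 1*1108)/3 = (789 - 1108)/3 = (1/3)*(-319) = -319/3 ≈ -106.33)
z = 0 (z = -56 + 7*(1*2 + 6) = -56 + 7*(2 + 6) = -56 + 7*8 = -56 + 56 = 0)
y*z = -319/3*0 = 0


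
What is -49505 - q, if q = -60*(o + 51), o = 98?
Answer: -40565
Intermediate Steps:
q = -8940 (q = -60*(98 + 51) = -60*149 = -8940)
-49505 - q = -49505 - 1*(-8940) = -49505 + 8940 = -40565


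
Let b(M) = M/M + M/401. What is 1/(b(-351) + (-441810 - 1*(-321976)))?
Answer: -401/48053384 ≈ -8.3449e-6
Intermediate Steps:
b(M) = 1 + M/401 (b(M) = 1 + M*(1/401) = 1 + M/401)
1/(b(-351) + (-441810 - 1*(-321976))) = 1/((1 + (1/401)*(-351)) + (-441810 - 1*(-321976))) = 1/((1 - 351/401) + (-441810 + 321976)) = 1/(50/401 - 119834) = 1/(-48053384/401) = -401/48053384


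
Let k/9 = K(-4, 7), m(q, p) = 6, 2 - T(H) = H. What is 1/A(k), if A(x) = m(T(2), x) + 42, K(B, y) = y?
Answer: 1/48 ≈ 0.020833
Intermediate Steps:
T(H) = 2 - H
k = 63 (k = 9*7 = 63)
A(x) = 48 (A(x) = 6 + 42 = 48)
1/A(k) = 1/48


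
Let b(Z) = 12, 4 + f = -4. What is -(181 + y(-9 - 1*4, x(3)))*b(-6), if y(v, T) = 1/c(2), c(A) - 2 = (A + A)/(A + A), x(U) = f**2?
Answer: -2176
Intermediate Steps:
f = -8 (f = -4 - 4 = -8)
x(U) = 64 (x(U) = (-8)**2 = 64)
c(A) = 3 (c(A) = 2 + (A + A)/(A + A) = 2 + (2*A)/((2*A)) = 2 + (2*A)*(1/(2*A)) = 2 + 1 = 3)
y(v, T) = 1/3
-(181 + y(-9 - 1*4, x(3)))*b(-6) = -(181 + 1/3)*12 = -544*12/3 = -1*2176 = -2176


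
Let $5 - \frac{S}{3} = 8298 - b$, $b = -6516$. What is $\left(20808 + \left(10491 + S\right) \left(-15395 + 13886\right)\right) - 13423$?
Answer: $51216809$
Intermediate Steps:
$S = -44427$ ($S = 15 - 3 \left(8298 - -6516\right) = 15 - 3 \left(8298 + 6516\right) = 15 - 44442 = -44427$)
$\left(20808 + \left(10491 + S\right) \left(-15395 + 13886\right)\right) - 13423 = \left(20808 + \left(10491 - 44427\right) \left(-15395 + 13886\right)\right) - 13423 = \left(20808 - -51209424\right) - 13423 = \left(20808 + 51209424\right) - 13423 = 51230232 - 13423 = 51216809$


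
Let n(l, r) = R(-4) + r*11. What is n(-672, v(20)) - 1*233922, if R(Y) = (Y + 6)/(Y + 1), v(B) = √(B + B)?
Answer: -701768/3 + 22*√10 ≈ -2.3385e+5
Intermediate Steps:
v(B) = √2*√B (v(B) = √(2*B) = √2*√B)
R(Y) = (6 + Y)/(1 + Y)
n(l, r) = -⅔ + 11*r (n(l, r) = (6 - 4)/(1 - 4) + r*11 = 2/(-3) + 11*r = -⅓*2 + 11*r = -⅔ + 11*r)
n(-672, v(20)) - 1*233922 = (-⅔ + 11*(√2*√20)) - 1*233922 = (-⅔ + 11*(√2*(2*√5))) - 233922 = (-⅔ + 11*(2*√10)) - 233922 = (-⅔ + 22*√10) - 233922 = -701768/3 + 22*√10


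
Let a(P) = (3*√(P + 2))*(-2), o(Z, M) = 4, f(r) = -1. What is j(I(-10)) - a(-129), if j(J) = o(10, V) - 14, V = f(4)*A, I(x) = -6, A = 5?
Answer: -10 + 6*I*√127 ≈ -10.0 + 67.617*I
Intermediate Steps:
V = -5 (V = -1*5 = -5)
j(J) = -10 (j(J) = 4 - 14 = -10)
a(P) = -6*√(2 + P) (a(P) = (3*√(2 + P))*(-2) = -6*√(2 + P))
j(I(-10)) - a(-129) = -10 - (-6)*√(2 - 129) = -10 - (-6)*√(-127) = -10 - (-6)*I*√127 = -10 + 6*I*√127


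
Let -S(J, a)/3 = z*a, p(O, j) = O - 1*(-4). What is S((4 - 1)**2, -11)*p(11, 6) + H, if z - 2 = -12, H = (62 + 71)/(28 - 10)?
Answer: -88967/18 ≈ -4942.6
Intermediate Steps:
p(O, j) = 4 + O (p(O, j) = O + 4 = 4 + O)
H = 133/18 ≈ 7.3889
z = -10 (z = 2 - 12 = -10)
S(J, a) = 30*a (S(J, a) = -(-30)*a = 30*a)
S((4 - 1)**2, -11)*p(11, 6) + H = (30*(-11))*(4 + 11) + 133/18 = -330*15 + 133/18 = -4950 + 133/18 = -88967/18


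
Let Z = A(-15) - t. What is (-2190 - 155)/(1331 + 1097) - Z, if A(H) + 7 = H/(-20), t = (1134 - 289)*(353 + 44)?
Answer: 407260925/1214 ≈ 3.3547e+5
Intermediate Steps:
t = 335465 (t = 845*397 = 335465)
A(H) = -7 - H/20 (A(H) = -7 + H/(-20) = -7 + H*(-1/20) = -7 - H/20)
Z = -1341885/4 (Z = (-7 - 1/20*(-15)) - 1*335465 = (-7 + 3/4) - 335465 = -25/4 - 335465 = -1341885/4 ≈ -3.3547e+5)
(-2190 - 155)/(1331 + 1097) - Z = (-2190 - 155)/(1331 + 1097) - 1*(-1341885/4) = -2345/2428 + 1341885/4 = 407260925/1214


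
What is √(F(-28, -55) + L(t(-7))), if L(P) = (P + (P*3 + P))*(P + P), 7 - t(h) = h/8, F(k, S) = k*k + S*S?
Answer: √283466/8 ≈ 66.552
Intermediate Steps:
F(k, S) = S² + k² (F(k, S) = k² + S² = S² + k²)
t(h) = 7 - h/8
L(P) = 10*P² (L(P) = (P + (3*P + P))*(2*P) = (P + 4*P)*(2*P) = (5*P)*(2*P) = 10*P²)
√(F(-28, -55) + L(t(-7))) = √(((-55)² + (-28)²) + 10*(7 - ⅛*(-7))²) = √((3025 + 784) + 10*(7 + 7/8)²) = √(3809 + 10*(63/8)²) = √(3809 + 10*(3969/64)) = √(3809 + 19845/32) = √(141733/32) = √283466/8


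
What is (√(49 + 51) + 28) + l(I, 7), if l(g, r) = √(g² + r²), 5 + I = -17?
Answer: 38 + √533 ≈ 61.087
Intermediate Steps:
I = -22 (I = -5 - 17 = -22)
(√(49 + 51) + 28) + l(I, 7) = (√(49 + 51) + 28) + √((-22)² + 7²) = (√100 + 28) + √(484 + 49) = (10 + 28) + √533 = 38 + √533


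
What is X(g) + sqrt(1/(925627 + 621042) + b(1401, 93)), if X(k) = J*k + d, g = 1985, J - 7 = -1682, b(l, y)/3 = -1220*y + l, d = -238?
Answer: -3325113 + 2*I*sqrt(201049393812790907)/1546669 ≈ -3.3251e+6 + 579.81*I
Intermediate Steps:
b(l, y) = -3660*y + 3*l (b(l, y) = 3*(-1220*y + l) = 3*(l - 1220*y) = -3660*y + 3*l)
J = -1675 (J = 7 - 1682 = -1675)
X(k) = -238 - 1675*k (X(k) = -1675*k - 238 = -238 - 1675*k)
X(g) + sqrt(1/(925627 + 621042) + b(1401, 93)) = (-238 - 1675*1985) + sqrt(1/(925627 + 621042) + (-3660*93 + 3*1401)) = (-238 - 3324875) + sqrt(1/1546669 + (-340380 + 4203)) = -3325113 + sqrt(1/1546669 - 336177) = -3325113 + sqrt(-519954544412/1546669) = -3325113 + 2*I*sqrt(201049393812790907)/1546669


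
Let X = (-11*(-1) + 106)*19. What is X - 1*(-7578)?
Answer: 9801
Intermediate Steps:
X = 2223 (X = (11 + 106)*19 = 117*19 = 2223)
X - 1*(-7578) = 2223 - 1*(-7578) = 2223 + 7578 = 9801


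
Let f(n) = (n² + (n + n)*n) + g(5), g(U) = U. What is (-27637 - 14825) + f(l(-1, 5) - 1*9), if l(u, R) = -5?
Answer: -41869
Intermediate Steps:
f(n) = 5 + 3*n² (f(n) = (n² + (n + n)*n) + 5 = (n² + (2*n)*n) + 5 = (n² + 2*n²) + 5 = 3*n² + 5 = 5 + 3*n²)
(-27637 - 14825) + f(l(-1, 5) - 1*9) = (-27637 - 14825) + (5 + 3*(-5 - 1*9)²) = -42462 + (5 + 3*(-5 - 9)²) = -42462 + (5 + 3*(-14)²) = -42462 + (5 + 3*196) = -42462 + (5 + 588) = -42462 + 593 = -41869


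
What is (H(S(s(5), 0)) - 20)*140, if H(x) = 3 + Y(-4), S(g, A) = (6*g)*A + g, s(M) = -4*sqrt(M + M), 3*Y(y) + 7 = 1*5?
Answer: -7420/3 ≈ -2473.3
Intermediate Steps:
Y(y) = -2/3 (Y(y) = -7/3 + (1*5)/3 = -7/3 + (1/3)*5 = -7/3 + 5/3 = -2/3)
s(M) = -4*sqrt(2)*sqrt(M)
S(g, A) = g + 6*A*g (S(g, A) = 6*A*g + g = g + 6*A*g)
H(x) = 7/3 (H(x) = 3 - 2/3 = 7/3)
(H(S(s(5), 0)) - 20)*140 = (7/3 - 20)*140 = -53/3*140 = -7420/3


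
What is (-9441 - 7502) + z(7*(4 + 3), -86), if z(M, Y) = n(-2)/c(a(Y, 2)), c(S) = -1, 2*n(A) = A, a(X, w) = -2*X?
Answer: -16942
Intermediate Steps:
n(A) = A/2
z(M, Y) = 1 (z(M, Y) = ((1/2)*(-2))/(-1) = -1*(-1) = 1)
(-9441 - 7502) + z(7*(4 + 3), -86) = (-9441 - 7502) + 1 = -16943 + 1 = -16942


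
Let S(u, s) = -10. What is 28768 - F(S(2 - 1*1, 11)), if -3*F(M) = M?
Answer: 86294/3 ≈ 28765.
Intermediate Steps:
F(M) = -M/3
28768 - F(S(2 - 1*1, 11)) = 28768 - (-1)*(-10)/3 = 28768 - 1*10/3 = 28768 - 10/3 = 86294/3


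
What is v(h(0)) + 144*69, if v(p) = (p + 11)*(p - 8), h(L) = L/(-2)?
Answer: 9848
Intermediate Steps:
h(L) = -L/2 (h(L) = L*(-½) = -L/2)
v(p) = (-8 + p)*(11 + p) (v(p) = (11 + p)*(-8 + p) = (-8 + p)*(11 + p))
v(h(0)) + 144*69 = (-88 + (-½*0)² + 3*(-½*0)) + 144*69 = (-88 + 0² + 3*0) + 9936 = (-88 + 0 + 0) + 9936 = -88 + 9936 = 9848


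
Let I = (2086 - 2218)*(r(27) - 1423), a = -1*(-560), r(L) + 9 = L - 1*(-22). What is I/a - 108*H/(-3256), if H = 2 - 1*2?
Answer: 45639/140 ≈ 325.99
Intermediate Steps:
r(L) = 13 + L (r(L) = -9 + (L - 1*(-22)) = -9 + (L + 22) = -9 + (22 + L) = 13 + L)
a = 560
I = 182556 (I = (2086 - 2218)*((13 + 27) - 1423) = -132*(40 - 1423) = -132*(-1383) = 182556)
H = 0 (H = 2 - 2 = 0)
I/a - 108*H/(-3256) = 182556/560 - 108*0/(-3256) = 182556*(1/560) + 0*(-1/3256) = 45639/140 + 0 = 45639/140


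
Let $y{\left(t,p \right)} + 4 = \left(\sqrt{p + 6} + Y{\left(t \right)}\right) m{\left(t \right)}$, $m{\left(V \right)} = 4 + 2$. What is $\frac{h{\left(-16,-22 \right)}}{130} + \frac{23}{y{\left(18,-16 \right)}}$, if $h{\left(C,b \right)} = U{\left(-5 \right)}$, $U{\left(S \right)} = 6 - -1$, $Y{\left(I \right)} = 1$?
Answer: $\frac{82}{455} - \frac{69 i \sqrt{10}}{182} \approx 0.18022 - 1.1989 i$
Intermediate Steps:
$U{\left(S \right)} = 7$ ($U{\left(S \right)} = 6 + 1 = 7$)
$h{\left(C,b \right)} = 7$
$m{\left(V \right)} = 6$
$y{\left(t,p \right)} = 2 + 6 \sqrt{6 + p}$ ($y{\left(t,p \right)} = -4 + \left(\sqrt{p + 6} + 1\right) 6 = -4 + \left(\sqrt{6 + p} + 1\right) 6 = -4 + \left(1 + \sqrt{6 + p}\right) 6 = -4 + \left(6 + 6 \sqrt{6 + p}\right) = 2 + 6 \sqrt{6 + p}$)
$\frac{h{\left(-16,-22 \right)}}{130} + \frac{23}{y{\left(18,-16 \right)}} = \frac{7}{130} + \frac{23}{2 + 6 \sqrt{6 - 16}} = 7 \cdot \frac{1}{130} + \frac{23}{2 + 6 \sqrt{-10}} = \frac{7}{130} + \frac{23}{2 + 6 i \sqrt{10}}$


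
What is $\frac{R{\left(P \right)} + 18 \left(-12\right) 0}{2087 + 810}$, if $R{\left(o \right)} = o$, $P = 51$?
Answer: $\frac{51}{2897} \approx 0.017604$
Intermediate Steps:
$\frac{R{\left(P \right)} + 18 \left(-12\right) 0}{2087 + 810} = \frac{51 + 18 \left(-12\right) 0}{2087 + 810} = \frac{51 - 0}{2897} = \left(51 + 0\right) \frac{1}{2897} = 51 \cdot \frac{1}{2897} = \frac{51}{2897}$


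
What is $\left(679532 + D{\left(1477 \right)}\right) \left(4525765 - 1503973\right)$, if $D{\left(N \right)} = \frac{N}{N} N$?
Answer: $2057867548128$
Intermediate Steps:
$D{\left(N \right)} = N$ ($D{\left(N \right)} = 1 N = N$)
$\left(679532 + D{\left(1477 \right)}\right) \left(4525765 - 1503973\right) = \left(679532 + 1477\right) \left(4525765 - 1503973\right) = 681009 \cdot 3021792 = 2057867548128$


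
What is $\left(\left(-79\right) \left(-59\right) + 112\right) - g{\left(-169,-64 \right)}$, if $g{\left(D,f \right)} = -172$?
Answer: $4945$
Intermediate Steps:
$\left(\left(-79\right) \left(-59\right) + 112\right) - g{\left(-169,-64 \right)} = \left(\left(-79\right) \left(-59\right) + 112\right) - -172 = \left(4661 + 112\right) + 172 = 4773 + 172 = 4945$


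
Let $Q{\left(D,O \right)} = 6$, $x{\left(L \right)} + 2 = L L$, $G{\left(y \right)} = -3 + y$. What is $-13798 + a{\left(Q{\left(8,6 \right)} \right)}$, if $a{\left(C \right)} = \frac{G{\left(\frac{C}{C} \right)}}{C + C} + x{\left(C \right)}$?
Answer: $- \frac{82585}{6} \approx -13764.0$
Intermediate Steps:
$x{\left(L \right)} = -2 + L^{2}$ ($x{\left(L \right)} = -2 + L L = -2 + L^{2}$)
$a{\left(C \right)} = -2 + C^{2} - \frac{1}{C}$ ($a{\left(C \right)} = \frac{-3 + \frac{C}{C}}{C + C} + \left(-2 + C^{2}\right) = \frac{-3 + 1}{2 C} + \left(-2 + C^{2}\right) = \frac{1}{2 C} \left(-2\right) + \left(-2 + C^{2}\right) = - \frac{1}{C} + \left(-2 + C^{2}\right) = -2 + C^{2} - \frac{1}{C}$)
$-13798 + a{\left(Q{\left(8,6 \right)} \right)} = -13798 - \left(\frac{13}{6} - 36\right) = -13798 - - \frac{203}{6} = -13798 + \frac{203}{6} = - \frac{82585}{6}$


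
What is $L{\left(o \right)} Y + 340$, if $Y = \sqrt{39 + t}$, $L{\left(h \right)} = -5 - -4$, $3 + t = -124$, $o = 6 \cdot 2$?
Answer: $340 - 2 i \sqrt{22} \approx 340.0 - 9.3808 i$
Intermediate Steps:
$o = 12$
$t = -127$ ($t = -3 - 124 = -127$)
$L{\left(h \right)} = -1$ ($L{\left(h \right)} = -5 + 4 = -1$)
$Y = 2 i \sqrt{22}$ ($Y = \sqrt{39 - 127} = \sqrt{-88} = 2 i \sqrt{22} \approx 9.3808 i$)
$L{\left(o \right)} Y + 340 = - 2 i \sqrt{22} + 340 = 340 - 2 i \sqrt{22}$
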